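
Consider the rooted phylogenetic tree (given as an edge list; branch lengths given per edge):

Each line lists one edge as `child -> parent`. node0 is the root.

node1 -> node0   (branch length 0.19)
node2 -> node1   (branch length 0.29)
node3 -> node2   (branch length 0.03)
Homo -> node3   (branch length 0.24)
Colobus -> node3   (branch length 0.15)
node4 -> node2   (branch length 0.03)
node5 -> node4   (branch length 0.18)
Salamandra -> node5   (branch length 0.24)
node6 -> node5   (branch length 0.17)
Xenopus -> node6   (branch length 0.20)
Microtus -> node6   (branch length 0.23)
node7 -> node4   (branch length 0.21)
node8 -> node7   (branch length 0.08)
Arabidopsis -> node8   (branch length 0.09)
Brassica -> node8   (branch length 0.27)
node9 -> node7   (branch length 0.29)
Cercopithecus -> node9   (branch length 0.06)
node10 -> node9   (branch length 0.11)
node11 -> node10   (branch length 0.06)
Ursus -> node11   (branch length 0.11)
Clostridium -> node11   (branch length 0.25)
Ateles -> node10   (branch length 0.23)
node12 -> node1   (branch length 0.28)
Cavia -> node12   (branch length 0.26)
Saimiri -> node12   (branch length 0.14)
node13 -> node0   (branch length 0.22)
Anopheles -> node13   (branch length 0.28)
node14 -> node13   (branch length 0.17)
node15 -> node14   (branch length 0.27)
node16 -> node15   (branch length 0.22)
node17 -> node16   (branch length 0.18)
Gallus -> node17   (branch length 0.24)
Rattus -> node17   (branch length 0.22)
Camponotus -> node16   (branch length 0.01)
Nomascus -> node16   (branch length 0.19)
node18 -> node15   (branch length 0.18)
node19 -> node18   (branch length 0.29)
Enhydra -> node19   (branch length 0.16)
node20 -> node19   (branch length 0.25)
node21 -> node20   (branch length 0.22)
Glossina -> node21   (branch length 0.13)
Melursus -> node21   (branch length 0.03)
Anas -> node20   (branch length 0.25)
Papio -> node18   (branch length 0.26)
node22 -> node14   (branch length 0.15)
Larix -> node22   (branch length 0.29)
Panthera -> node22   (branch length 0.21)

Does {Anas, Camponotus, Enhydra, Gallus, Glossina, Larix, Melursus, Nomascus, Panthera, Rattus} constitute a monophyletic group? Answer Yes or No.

The MRCA of the listed taxa subtends ((((Gallus,Rattus),Camponotus,Nomascus),((Enhydra,((Glossina,Melursus),Anas)),Papio)),(Larix,Panthera)).
That clade also contains Papio, which is not in the proposed group, so the group is not monophyletic.

No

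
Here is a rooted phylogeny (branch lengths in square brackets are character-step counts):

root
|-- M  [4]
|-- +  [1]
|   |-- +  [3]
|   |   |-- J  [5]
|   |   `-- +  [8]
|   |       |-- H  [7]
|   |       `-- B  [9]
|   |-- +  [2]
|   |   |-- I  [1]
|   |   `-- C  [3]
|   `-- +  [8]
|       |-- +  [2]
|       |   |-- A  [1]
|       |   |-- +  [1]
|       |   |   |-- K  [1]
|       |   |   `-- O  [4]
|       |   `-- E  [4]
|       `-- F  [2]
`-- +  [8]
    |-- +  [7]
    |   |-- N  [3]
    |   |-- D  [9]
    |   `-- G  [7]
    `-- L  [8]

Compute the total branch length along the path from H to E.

32

The path runs H → … → MRCA → … → E; the MRCA is the node subtending ((J,(H,B)),(I,C),((A,(K,O),E),F)).
Branch lengths along that path: 7 + 8 + 3 + 8 + 2 + 4 = 32.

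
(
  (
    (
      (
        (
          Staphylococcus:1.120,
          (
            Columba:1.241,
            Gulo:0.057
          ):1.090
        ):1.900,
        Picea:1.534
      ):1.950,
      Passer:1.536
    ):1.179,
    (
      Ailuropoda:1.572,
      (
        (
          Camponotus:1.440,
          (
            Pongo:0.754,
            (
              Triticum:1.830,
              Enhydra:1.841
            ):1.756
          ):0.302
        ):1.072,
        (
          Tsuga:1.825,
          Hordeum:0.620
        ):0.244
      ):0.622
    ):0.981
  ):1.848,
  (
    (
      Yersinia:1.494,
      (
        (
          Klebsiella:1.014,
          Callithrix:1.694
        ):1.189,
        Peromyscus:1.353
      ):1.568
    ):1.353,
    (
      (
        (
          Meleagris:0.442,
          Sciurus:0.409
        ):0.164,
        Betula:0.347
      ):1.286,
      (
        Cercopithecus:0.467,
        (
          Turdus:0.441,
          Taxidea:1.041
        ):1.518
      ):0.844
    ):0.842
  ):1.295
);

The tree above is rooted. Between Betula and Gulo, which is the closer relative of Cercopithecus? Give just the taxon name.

Betula

The MRCA of Cercopithecus and Betula subtends (((Meleagris,Sciurus),Betula),(Cercopithecus,(Turdus,Taxidea))) (6 taxa).
The MRCA of Cercopithecus and Gulo is the root, subtending the entire tree (22 taxa).
The first is nested inside the second, so Cercopithecus shares a more recent common ancestor with Betula.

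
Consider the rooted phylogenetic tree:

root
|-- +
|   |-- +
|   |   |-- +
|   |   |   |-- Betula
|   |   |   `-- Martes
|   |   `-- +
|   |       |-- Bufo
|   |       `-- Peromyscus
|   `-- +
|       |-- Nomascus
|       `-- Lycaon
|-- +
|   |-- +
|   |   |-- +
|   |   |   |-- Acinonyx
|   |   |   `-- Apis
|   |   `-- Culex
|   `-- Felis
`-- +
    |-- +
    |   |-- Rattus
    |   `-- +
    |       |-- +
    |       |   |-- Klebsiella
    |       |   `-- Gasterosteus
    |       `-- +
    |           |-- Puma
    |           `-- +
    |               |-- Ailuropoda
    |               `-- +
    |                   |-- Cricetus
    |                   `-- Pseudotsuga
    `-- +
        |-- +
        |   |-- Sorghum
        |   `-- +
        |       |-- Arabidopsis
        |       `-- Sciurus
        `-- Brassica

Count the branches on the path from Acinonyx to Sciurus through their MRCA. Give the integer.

9

The MRCA of Acinonyx and Sciurus is the root of the tree.
From Acinonyx up to that node: 4 branches. From Sciurus up to the same node: 5 branches. Total: 4 + 5 = 9.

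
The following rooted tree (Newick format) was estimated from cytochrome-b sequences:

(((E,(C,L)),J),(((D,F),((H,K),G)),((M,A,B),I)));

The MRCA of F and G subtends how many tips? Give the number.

5

The MRCA of F and G is the node subtending ((D,F),((H,K),G)).
That clade contains 5 terminal taxa: D, F, G, H, K.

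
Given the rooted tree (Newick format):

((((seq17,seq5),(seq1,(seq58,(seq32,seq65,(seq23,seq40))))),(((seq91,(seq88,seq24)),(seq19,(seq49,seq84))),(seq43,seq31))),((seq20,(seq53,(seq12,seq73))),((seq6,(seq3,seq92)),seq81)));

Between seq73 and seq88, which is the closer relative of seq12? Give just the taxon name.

seq73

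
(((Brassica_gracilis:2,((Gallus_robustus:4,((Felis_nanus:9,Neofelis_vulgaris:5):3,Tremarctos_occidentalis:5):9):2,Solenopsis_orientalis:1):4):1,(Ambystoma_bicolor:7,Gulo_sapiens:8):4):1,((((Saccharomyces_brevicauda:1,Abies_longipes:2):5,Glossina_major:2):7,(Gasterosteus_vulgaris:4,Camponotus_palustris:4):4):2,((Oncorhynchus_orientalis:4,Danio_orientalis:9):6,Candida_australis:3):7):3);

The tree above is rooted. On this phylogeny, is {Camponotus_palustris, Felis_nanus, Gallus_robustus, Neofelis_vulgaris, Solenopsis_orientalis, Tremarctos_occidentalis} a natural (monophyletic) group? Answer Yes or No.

No

The MRCA of the listed taxa is the root, so the smallest clade containing them is the whole tree.
That clade also contains Abies_longipes, Ambystoma_bicolor, Brassica_gracilis, Candida_australis, Danio_orientalis, Gasterosteus_vulgaris, Glossina_major, Gulo_sapiens, Oncorhynchus_orientalis, Saccharomyces_brevicauda, which are not in the proposed group, so the group is not monophyletic.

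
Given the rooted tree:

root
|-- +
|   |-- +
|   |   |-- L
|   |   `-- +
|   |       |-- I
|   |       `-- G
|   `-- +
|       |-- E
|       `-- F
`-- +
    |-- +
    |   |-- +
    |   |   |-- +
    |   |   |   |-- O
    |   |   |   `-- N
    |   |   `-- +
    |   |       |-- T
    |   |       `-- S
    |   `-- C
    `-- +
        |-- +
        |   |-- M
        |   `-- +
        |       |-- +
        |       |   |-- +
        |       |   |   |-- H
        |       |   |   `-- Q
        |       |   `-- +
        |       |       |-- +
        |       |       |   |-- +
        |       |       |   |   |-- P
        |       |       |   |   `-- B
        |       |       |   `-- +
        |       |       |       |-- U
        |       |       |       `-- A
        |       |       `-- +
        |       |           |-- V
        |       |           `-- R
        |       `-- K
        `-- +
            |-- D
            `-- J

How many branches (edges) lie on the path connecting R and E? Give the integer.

The MRCA of R and E is the root of the tree.
From R up to that node: 8 branches. From E up to the same node: 3 branches. Total: 8 + 3 = 11.

11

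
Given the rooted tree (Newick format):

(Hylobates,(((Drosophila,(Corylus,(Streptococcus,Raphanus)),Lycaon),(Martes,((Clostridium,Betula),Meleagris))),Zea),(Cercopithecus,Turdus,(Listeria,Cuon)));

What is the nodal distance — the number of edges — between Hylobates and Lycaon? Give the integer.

The MRCA of Hylobates and Lycaon is the root of the tree.
From Hylobates up to that node: 1 branch. From Lycaon up to the same node: 4 branches. Total: 1 + 4 = 5.

5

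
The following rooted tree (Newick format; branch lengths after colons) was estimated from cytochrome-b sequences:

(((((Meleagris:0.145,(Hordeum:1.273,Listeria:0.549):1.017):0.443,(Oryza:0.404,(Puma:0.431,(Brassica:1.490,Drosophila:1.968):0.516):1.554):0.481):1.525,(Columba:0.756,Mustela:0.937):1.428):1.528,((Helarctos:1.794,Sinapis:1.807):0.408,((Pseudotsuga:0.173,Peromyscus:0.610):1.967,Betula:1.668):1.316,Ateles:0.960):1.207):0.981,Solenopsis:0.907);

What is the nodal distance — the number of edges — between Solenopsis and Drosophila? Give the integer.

The MRCA of Solenopsis and Drosophila is the root of the tree.
From Solenopsis up to that node: 1 branch. From Drosophila up to the same node: 7 branches. Total: 1 + 7 = 8.

8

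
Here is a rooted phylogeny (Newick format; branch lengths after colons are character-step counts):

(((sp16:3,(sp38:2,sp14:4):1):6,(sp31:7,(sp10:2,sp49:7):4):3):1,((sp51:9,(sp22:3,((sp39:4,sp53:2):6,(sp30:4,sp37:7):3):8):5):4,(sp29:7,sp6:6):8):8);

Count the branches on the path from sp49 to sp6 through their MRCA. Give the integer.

7

The MRCA of sp49 and sp6 is the root of the tree.
From sp49 up to that node: 4 branches. From sp6 up to the same node: 3 branches. Total: 4 + 3 = 7.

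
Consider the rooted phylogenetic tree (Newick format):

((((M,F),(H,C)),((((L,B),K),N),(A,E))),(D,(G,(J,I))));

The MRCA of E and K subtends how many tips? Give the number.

The MRCA of E and K is the node subtending ((((L,B),K),N),(A,E)).
That clade contains 6 terminal taxa: A, B, E, K, L, N.

6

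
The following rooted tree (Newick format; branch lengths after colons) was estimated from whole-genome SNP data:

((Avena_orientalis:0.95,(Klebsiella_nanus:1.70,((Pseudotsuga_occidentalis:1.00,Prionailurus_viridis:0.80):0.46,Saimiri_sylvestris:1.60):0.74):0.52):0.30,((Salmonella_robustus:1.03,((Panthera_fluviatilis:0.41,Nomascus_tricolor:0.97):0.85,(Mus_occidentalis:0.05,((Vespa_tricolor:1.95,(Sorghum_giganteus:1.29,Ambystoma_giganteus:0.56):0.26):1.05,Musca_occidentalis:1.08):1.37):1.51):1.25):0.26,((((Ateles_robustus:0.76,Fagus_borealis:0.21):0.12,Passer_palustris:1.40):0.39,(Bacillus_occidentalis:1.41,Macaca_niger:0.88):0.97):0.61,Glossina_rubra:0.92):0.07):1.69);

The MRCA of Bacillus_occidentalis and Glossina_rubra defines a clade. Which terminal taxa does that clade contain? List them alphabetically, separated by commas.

Ateles_robustus, Bacillus_occidentalis, Fagus_borealis, Glossina_rubra, Macaca_niger, Passer_palustris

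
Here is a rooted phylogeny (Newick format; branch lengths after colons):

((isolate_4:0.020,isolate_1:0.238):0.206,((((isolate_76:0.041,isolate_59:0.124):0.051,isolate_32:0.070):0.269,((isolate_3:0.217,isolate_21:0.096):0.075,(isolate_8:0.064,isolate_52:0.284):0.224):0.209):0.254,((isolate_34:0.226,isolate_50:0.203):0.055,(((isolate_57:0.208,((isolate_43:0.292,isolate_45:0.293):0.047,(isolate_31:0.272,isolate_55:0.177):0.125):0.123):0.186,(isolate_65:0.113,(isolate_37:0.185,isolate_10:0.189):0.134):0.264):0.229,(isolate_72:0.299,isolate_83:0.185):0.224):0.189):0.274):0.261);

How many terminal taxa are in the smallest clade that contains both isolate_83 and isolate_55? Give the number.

The MRCA of isolate_83 and isolate_55 is the node subtending (((isolate_57,((isolate_43,isolate_45),(isolate_31,isolate_55))),(isolate_65,(isolate_37,isolate_10))),(isolate_72,isolate_83)).
That clade contains 10 terminal taxa: isolate_10, isolate_31, isolate_37, isolate_43, isolate_45, isolate_55, isolate_57, isolate_65, isolate_72, isolate_83.

10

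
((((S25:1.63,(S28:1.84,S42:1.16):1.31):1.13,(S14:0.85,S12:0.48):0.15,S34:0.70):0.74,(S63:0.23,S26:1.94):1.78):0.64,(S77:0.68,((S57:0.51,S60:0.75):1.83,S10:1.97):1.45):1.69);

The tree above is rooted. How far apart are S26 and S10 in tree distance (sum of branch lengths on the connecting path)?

9.47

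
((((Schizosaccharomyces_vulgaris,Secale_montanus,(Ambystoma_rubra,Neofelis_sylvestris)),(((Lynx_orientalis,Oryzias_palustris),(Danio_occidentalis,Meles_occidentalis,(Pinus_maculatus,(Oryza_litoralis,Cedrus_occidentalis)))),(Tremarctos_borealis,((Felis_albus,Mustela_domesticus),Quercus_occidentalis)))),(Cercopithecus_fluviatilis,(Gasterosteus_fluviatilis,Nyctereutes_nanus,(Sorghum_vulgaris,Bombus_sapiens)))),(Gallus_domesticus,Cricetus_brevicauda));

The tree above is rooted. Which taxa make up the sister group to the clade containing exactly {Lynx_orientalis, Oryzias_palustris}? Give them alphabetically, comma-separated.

Cedrus_occidentalis, Danio_occidentalis, Meles_occidentalis, Oryza_litoralis, Pinus_maculatus

The clade containing exactly {Lynx_orientalis, Oryzias_palustris} attaches to the tree at the node subtending ((Lynx_orientalis,Oryzias_palustris),(Danio_occidentalis,Meles_occidentalis,(Pinus_maculatus,(Oryza_litoralis,Cedrus_occidentalis)))).
The other lineage descending from that same node — the sister group — is (Danio_occidentalis,Meles_occidentalis,(Pinus_maculatus,(Oryza_litoralis,Cedrus_occidentalis))); its 5 tips in alphabetical order are the answer.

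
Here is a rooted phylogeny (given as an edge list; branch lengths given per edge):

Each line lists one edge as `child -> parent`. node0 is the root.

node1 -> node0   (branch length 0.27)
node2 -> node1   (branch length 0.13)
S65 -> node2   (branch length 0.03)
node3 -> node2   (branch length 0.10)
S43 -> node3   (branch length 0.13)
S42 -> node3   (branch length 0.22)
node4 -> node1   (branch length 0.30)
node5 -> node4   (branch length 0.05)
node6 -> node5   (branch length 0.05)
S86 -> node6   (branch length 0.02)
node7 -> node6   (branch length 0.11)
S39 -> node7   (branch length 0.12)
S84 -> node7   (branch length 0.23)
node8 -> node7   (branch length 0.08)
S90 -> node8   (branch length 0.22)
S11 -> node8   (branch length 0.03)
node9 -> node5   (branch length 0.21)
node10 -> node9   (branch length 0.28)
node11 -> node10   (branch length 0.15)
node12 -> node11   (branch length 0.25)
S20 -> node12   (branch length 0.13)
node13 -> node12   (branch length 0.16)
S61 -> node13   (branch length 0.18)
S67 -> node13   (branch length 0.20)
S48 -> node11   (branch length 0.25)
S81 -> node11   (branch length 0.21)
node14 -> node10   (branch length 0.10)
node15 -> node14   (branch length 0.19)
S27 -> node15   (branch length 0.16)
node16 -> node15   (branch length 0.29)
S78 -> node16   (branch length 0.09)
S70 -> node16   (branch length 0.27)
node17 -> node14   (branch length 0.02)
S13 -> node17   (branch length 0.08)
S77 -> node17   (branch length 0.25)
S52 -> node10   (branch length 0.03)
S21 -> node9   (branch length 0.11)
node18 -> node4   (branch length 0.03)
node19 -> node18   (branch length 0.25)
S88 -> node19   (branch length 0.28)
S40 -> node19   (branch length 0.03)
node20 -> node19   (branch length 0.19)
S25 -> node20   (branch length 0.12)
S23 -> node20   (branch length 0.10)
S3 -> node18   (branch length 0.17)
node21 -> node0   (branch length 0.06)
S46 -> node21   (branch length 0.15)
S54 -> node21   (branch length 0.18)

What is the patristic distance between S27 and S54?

The path runs S27 → … → MRCA → … → S54; the MRCA is the root of the tree.
Branch lengths along that path: 0.16 + 0.19 + 0.10 + 0.28 + 0.21 + 0.05 + 0.30 + 0.27 + 0.06 + 0.18 = 1.80.

1.80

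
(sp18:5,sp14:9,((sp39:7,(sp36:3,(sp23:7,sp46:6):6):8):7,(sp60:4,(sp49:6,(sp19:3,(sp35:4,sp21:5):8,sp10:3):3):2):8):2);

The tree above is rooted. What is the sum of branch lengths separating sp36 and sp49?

34

The path runs sp36 → … → MRCA → … → sp49; the MRCA is the node subtending ((sp39,(sp36,(sp23,sp46))),(sp60,(sp49,(sp19,(sp35,sp21),sp10)))).
Branch lengths along that path: 3 + 8 + 7 + 8 + 2 + 6 = 34.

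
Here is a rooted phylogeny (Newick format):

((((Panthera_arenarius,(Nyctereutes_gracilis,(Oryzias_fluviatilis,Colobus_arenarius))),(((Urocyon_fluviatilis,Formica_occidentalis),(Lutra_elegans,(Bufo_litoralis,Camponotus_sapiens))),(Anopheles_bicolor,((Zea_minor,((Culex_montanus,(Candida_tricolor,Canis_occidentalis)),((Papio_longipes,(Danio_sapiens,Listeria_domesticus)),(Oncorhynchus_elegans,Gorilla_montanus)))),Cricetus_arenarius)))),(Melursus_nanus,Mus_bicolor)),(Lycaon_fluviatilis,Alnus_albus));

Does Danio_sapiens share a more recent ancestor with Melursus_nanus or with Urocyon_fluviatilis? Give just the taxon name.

The MRCA of Danio_sapiens and Urocyon_fluviatilis subtends (((Urocyon_fluviatilis,Formica_occidentalis),(Lutra_elegans,(Bufo_litoralis,Camponotus_sapiens))),(Anopheles_bicolor,((Zea_minor,((Culex_montanus,(Candida_tricolor,Canis_occidentalis)),((Papio_longipes,(Danio_sapiens,Listeria_domesticus)),(Oncorhynchus_elegans,Gorilla_montanus)))),Cricetus_arenarius))) (16 taxa).
The MRCA of Danio_sapiens and Melursus_nanus subtends (((Panthera_arenarius,(Nyctereutes_gracilis,(Oryzias_fluviatilis,Colobus_arenarius))),(((Urocyon_fluviatilis,Formica_occidentalis),(Lutra_elegans,(Bufo_litoralis,Camponotus_sapiens))),(Anopheles_bicolor,((Zea_minor,((Culex_montanus,(Candida_tricolor,Canis_occidentalis)),((Papio_longipes,(Danio_sapiens,Listeria_domesticus)),(Oncorhynchus_elegans,Gorilla_montanus)))),Cricetus_arenarius)))),(Melursus_nanus,Mus_bicolor)) (22 taxa).
The first is nested inside the second, so Danio_sapiens shares a more recent common ancestor with Urocyon_fluviatilis.

Urocyon_fluviatilis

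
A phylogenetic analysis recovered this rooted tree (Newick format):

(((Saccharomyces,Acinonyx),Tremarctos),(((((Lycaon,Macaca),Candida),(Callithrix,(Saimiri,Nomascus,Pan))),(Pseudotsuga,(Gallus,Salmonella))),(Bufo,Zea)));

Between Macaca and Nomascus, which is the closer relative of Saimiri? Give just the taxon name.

The MRCA of Saimiri and Nomascus subtends (Saimiri,Nomascus,Pan) (3 taxa).
The MRCA of Saimiri and Macaca subtends (((Lycaon,Macaca),Candida),(Callithrix,(Saimiri,Nomascus,Pan))) (7 taxa).
The first is nested inside the second, so Saimiri shares a more recent common ancestor with Nomascus.

Nomascus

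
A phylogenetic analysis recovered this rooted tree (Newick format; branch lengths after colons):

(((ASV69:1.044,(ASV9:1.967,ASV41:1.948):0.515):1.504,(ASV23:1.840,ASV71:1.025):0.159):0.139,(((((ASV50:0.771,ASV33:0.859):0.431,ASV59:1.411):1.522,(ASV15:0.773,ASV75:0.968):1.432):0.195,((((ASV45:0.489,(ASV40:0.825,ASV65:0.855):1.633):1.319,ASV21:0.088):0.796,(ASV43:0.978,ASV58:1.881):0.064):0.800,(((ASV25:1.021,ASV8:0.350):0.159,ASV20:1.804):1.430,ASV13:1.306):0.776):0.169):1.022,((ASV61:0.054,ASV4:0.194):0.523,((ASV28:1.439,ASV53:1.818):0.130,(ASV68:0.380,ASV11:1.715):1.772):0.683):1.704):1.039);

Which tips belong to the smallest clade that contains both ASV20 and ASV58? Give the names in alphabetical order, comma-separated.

ASV13, ASV20, ASV21, ASV25, ASV40, ASV43, ASV45, ASV58, ASV65, ASV8

Tracing ASV20: it sits inside ((ASV25,ASV8),ASV20).
Tracing ASV58: it sits inside (ASV43,ASV58).
The smallest clade enclosing both is ((((ASV45,(ASV40,ASV65)),ASV21),(ASV43,ASV58)),(((ASV25,ASV8),ASV20),ASV13)); the answer is its 10 terminal taxa in alphabetical order.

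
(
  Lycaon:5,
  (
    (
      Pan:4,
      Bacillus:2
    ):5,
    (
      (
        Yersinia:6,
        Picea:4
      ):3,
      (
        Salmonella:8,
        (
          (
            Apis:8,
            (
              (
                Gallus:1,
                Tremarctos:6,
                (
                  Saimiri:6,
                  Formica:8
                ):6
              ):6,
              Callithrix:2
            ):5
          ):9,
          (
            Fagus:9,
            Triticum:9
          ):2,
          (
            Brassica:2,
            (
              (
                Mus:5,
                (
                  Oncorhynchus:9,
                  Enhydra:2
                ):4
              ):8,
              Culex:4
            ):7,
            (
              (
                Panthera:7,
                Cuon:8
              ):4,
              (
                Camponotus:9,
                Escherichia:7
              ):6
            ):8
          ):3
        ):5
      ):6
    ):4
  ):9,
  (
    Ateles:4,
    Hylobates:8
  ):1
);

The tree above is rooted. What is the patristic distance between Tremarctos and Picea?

The path runs Tremarctos → … → MRCA → … → Picea; the MRCA is the node subtending ((Yersinia,Picea),(Salmonella,((Apis,((Gallus,Tremarctos,(Saimiri,Formica)),Callithrix)),(Fagus,Triticum),(Brassica,((Mus,(Oncorhynchus,Enhydra)),Culex),((Panthera,Cuon),(Camponotus,Escherichia)))))).
Branch lengths along that path: 6 + 6 + 5 + 9 + 5 + 6 + 3 + 4 = 44.

44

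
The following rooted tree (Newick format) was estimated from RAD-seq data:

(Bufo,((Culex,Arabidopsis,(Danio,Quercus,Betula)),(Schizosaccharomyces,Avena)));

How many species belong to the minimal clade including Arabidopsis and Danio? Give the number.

The MRCA of Arabidopsis and Danio is the node subtending (Culex,Arabidopsis,(Danio,Quercus,Betula)).
That clade contains 5 terminal taxa: Arabidopsis, Betula, Culex, Danio, Quercus.

5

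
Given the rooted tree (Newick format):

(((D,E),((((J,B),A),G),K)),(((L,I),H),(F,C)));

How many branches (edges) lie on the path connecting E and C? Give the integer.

6

The MRCA of E and C is the root of the tree.
From E up to that node: 3 branches. From C up to the same node: 3 branches. Total: 3 + 3 = 6.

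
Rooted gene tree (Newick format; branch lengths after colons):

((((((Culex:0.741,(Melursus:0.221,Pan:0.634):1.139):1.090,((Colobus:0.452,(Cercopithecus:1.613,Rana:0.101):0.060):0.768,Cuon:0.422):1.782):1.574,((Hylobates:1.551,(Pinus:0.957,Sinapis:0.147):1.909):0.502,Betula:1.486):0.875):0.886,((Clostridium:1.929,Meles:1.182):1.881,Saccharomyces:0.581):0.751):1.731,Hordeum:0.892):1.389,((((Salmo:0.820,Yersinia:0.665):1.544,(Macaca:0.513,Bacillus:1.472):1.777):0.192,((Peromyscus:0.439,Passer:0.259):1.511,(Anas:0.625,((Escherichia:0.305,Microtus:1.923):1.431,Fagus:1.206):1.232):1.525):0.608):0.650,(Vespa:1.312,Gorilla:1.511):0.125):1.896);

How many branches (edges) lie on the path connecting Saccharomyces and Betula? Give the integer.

The MRCA of Saccharomyces and Betula is the node subtending ((((Culex,(Melursus,Pan)),((Colobus,(Cercopithecus,Rana)),Cuon)),((Hylobates,(Pinus,Sinapis)),Betula)),((Clostridium,Meles),Saccharomyces)).
From Saccharomyces up to that node: 2 branches. From Betula up to the same node: 3 branches. Total: 2 + 3 = 5.

5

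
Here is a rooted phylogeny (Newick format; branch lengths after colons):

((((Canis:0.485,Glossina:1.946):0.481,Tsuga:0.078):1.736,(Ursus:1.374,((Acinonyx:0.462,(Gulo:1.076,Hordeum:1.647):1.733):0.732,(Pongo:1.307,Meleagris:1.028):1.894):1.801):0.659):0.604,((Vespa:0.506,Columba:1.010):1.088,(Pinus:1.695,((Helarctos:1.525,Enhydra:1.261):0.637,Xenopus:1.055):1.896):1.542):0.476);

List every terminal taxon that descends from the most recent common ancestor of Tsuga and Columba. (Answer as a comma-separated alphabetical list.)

Acinonyx, Canis, Columba, Enhydra, Glossina, Gulo, Helarctos, Hordeum, Meleagris, Pinus, Pongo, Tsuga, Ursus, Vespa, Xenopus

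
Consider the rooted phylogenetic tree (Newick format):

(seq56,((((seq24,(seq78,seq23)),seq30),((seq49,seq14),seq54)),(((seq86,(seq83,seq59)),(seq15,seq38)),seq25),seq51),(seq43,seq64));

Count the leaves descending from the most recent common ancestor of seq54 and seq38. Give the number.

14

The MRCA of seq54 and seq38 is the node subtending ((((seq24,(seq78,seq23)),seq30),((seq49,seq14),seq54)),(((seq86,(seq83,seq59)),(seq15,seq38)),seq25),seq51).
That clade contains 14 terminal taxa: seq14, seq15, seq23, seq24, seq25, seq30, seq38, seq49, seq51, seq54, seq59, seq78, seq83, seq86.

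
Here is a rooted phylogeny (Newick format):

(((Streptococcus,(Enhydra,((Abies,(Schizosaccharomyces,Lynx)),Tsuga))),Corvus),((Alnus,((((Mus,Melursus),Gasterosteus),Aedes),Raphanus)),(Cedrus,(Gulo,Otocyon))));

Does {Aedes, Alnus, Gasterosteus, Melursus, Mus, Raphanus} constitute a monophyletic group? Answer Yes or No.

Yes

The most recent common ancestor of these taxa subtends (Alnus,((((Mus,Melursus),Gasterosteus),Aedes),Raphanus)).
That clade has exactly 6 tips — every listed taxon and nothing else — so the group is monophyletic.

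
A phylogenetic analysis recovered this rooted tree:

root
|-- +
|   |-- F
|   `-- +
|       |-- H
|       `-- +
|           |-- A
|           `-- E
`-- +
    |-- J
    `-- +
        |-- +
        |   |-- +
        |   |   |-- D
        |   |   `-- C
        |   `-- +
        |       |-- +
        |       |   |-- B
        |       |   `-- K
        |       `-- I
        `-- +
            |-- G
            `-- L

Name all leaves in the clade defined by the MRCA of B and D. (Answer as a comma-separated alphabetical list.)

B, C, D, I, K

Tracing B: it sits inside (B,K).
Tracing D: it sits inside (D,C).
The smallest clade enclosing both is ((D,C),((B,K),I)); the answer is its 5 terminal taxa in alphabetical order.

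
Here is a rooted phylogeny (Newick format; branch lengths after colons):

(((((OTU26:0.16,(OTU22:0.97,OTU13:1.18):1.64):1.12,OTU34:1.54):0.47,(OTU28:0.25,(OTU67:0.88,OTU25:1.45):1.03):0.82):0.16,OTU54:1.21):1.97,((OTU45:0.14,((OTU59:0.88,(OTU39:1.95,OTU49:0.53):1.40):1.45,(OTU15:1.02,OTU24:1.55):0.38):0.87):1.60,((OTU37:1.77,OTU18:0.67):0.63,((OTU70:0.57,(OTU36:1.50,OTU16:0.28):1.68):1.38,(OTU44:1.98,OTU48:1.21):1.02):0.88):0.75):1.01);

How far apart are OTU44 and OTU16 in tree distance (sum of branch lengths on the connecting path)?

6.34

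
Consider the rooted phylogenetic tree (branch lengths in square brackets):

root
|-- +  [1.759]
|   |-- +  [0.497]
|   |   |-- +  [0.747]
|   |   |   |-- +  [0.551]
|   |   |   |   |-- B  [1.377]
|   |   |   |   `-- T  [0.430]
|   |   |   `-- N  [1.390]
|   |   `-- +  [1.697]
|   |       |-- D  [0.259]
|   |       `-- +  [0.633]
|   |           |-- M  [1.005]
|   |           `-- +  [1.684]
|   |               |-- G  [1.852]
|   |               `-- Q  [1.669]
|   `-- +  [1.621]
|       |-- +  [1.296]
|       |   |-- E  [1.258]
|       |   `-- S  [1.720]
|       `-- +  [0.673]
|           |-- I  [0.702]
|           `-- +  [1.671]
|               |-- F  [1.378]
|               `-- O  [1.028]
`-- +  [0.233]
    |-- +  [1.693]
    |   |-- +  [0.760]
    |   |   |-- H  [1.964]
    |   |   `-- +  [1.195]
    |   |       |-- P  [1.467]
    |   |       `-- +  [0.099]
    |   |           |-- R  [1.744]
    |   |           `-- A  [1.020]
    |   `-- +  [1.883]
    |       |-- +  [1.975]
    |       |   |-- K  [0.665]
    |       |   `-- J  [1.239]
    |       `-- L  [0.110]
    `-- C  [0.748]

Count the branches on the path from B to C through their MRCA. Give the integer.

The MRCA of B and C is the root of the tree.
From B up to that node: 5 branches. From C up to the same node: 2 branches. Total: 5 + 2 = 7.

7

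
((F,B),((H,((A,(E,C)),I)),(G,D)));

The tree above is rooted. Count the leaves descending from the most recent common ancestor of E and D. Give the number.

The MRCA of E and D is the node subtending ((H,((A,(E,C)),I)),(G,D)).
That clade contains 7 terminal taxa: A, C, D, E, G, H, I.

7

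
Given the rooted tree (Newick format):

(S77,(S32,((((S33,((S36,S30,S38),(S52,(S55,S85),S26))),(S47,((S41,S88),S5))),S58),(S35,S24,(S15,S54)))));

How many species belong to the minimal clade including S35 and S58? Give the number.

17

The MRCA of S35 and S58 is the node subtending ((((S33,((S36,S30,S38),(S52,(S55,S85),S26))),(S47,((S41,S88),S5))),S58),(S35,S24,(S15,S54))).
That clade contains 17 terminal taxa: S15, S24, S26, S30, S33, S35, S36, S38, S41, S47, S5, S52, S54, S55, S58, S85, S88.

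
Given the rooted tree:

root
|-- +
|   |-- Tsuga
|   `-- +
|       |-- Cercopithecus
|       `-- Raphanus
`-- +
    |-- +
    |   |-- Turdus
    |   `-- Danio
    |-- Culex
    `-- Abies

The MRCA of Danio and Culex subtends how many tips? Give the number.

4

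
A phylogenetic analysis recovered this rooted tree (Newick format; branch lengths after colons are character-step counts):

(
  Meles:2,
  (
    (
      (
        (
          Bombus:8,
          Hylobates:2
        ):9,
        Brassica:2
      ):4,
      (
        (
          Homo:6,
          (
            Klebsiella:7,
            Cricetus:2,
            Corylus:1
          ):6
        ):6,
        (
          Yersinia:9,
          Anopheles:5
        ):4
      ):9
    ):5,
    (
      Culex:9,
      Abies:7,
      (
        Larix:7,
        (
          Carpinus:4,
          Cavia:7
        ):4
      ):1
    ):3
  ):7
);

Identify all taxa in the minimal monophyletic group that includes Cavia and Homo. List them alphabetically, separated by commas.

Abies, Anopheles, Bombus, Brassica, Carpinus, Cavia, Corylus, Cricetus, Culex, Homo, Hylobates, Klebsiella, Larix, Yersinia

Tracing Cavia: it sits inside (Carpinus,Cavia).
Tracing Homo: it sits inside (Homo,(Klebsiella,Cricetus,Corylus)).
The smallest clade enclosing both is ((((Bombus,Hylobates),Brassica),((Homo,(Klebsiella,Cricetus,Corylus)),(Yersinia,Anopheles))),(Culex,Abies,(Larix,(Carpinus,Cavia)))); the answer is its 14 terminal taxa in alphabetical order.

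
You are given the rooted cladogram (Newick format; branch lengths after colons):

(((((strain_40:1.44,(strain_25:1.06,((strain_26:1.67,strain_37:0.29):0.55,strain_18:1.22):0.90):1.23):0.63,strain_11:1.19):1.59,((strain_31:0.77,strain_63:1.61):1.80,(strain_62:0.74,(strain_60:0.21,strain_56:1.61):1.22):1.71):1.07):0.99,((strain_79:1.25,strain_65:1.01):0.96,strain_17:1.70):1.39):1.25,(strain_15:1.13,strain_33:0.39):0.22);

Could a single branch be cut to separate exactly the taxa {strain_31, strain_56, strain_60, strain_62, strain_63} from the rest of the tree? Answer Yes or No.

Yes

The most recent common ancestor of these taxa subtends ((strain_31,strain_63),(strain_62,(strain_60,strain_56))).
That clade has exactly 5 tips — every listed taxon and nothing else — so the group is monophyletic.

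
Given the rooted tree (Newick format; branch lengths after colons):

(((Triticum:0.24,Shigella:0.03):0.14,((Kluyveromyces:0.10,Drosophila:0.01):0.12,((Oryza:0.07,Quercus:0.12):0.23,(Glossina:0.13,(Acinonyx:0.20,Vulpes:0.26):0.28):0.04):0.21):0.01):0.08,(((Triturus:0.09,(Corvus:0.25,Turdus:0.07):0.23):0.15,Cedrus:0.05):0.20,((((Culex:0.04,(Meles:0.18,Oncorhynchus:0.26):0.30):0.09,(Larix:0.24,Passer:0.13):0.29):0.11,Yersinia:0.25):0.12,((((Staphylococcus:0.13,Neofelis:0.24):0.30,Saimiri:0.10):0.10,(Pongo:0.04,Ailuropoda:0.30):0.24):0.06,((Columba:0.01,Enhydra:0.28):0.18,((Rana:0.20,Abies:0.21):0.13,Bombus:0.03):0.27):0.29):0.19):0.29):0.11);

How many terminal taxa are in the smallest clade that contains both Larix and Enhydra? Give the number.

16

The MRCA of Larix and Enhydra is the node subtending ((((Culex,(Meles,Oncorhynchus)),(Larix,Passer)),Yersinia),((((Staphylococcus,Neofelis),Saimiri),(Pongo,Ailuropoda)),((Columba,Enhydra),((Rana,Abies),Bombus)))).
That clade contains 16 terminal taxa: Abies, Ailuropoda, Bombus, Columba, Culex, Enhydra, Larix, Meles, Neofelis, Oncorhynchus, Passer, Pongo, Rana, Saimiri, Staphylococcus, Yersinia.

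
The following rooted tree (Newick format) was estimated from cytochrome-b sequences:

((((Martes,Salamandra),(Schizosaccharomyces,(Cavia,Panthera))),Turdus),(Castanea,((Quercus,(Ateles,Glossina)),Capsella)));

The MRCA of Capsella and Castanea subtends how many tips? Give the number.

5

The MRCA of Capsella and Castanea is the node subtending (Castanea,((Quercus,(Ateles,Glossina)),Capsella)).
That clade contains 5 terminal taxa: Ateles, Capsella, Castanea, Glossina, Quercus.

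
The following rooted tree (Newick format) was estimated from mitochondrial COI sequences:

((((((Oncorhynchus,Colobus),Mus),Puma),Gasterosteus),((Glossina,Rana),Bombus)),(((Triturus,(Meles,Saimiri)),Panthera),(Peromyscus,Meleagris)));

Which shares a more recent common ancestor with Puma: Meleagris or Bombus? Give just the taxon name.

Bombus

The MRCA of Puma and Bombus subtends (((((Oncorhynchus,Colobus),Mus),Puma),Gasterosteus),((Glossina,Rana),Bombus)) (8 taxa).
The MRCA of Puma and Meleagris is the root, subtending the entire tree (14 taxa).
The first is nested inside the second, so Puma shares a more recent common ancestor with Bombus.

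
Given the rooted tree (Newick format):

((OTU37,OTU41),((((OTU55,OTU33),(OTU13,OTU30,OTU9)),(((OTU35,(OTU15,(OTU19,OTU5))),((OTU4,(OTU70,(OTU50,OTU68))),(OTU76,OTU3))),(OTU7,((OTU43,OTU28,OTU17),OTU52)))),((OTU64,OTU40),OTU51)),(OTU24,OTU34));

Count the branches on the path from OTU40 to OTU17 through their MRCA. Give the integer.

The MRCA of OTU40 and OTU17 is the node subtending ((((OTU55,OTU33),(OTU13,OTU30,OTU9)),(((OTU35,(OTU15,(OTU19,OTU5))),((OTU4,(OTU70,(OTU50,OTU68))),(OTU76,OTU3))),(OTU7,((OTU43,OTU28,OTU17),OTU52)))),((OTU64,OTU40),OTU51)).
From OTU40 up to that node: 3 branches. From OTU17 up to the same node: 6 branches. Total: 3 + 6 = 9.

9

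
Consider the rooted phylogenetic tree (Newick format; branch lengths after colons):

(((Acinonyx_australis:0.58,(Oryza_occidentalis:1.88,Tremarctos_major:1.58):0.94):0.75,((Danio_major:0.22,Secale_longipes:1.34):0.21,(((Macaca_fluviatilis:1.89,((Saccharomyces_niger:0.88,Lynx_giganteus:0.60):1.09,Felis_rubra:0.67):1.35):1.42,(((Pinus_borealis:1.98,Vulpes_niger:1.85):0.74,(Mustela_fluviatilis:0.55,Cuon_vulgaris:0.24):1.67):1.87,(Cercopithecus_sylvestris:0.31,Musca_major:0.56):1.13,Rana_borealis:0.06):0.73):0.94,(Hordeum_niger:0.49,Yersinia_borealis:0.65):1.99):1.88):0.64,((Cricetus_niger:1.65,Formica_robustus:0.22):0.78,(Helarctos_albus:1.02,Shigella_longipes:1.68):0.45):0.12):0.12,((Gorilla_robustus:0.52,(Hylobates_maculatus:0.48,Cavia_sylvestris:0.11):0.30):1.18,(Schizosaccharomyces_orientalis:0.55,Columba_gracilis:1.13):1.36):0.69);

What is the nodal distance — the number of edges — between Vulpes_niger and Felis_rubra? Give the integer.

7

The MRCA of Vulpes_niger and Felis_rubra is the node subtending ((Macaca_fluviatilis,((Saccharomyces_niger,Lynx_giganteus),Felis_rubra)),(((Pinus_borealis,Vulpes_niger),(Mustela_fluviatilis,Cuon_vulgaris)),(Cercopithecus_sylvestris,Musca_major),Rana_borealis)).
From Vulpes_niger up to that node: 4 branches. From Felis_rubra up to the same node: 3 branches. Total: 4 + 3 = 7.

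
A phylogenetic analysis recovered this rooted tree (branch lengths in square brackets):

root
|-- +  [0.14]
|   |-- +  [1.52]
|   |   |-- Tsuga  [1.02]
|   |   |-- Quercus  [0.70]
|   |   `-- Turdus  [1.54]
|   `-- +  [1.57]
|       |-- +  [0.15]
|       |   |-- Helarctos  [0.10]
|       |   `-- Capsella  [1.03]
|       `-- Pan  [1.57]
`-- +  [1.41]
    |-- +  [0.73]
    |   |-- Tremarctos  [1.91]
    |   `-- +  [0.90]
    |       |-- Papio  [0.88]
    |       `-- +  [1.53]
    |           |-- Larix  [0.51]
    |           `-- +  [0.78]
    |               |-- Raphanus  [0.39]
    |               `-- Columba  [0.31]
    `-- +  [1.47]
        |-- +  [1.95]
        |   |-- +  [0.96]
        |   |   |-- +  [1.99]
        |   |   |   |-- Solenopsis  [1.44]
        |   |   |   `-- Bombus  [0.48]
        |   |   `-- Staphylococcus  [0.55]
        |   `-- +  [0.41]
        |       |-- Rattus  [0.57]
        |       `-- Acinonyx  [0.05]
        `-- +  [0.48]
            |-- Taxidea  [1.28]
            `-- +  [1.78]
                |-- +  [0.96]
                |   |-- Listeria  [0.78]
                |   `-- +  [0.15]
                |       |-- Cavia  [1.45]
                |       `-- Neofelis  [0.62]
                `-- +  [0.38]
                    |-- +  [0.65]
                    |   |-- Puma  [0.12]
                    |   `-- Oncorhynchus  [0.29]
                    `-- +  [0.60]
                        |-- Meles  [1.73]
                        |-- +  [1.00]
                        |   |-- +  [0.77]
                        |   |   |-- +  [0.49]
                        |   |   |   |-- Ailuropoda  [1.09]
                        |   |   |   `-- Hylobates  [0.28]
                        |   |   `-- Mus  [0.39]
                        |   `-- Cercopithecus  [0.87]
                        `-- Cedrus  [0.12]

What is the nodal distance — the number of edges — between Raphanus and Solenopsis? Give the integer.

The MRCA of Raphanus and Solenopsis is the node subtending ((Tremarctos,(Papio,(Larix,(Raphanus,Columba)))),((((Solenopsis,Bombus),Staphylococcus),(Rattus,Acinonyx)),(Taxidea,((Listeria,(Cavia,Neofelis)),((Puma,Oncorhynchus),(Meles,(((Ailuropoda,Hylobates),Mus),Cercopithecus),Cedrus)))))).
From Raphanus up to that node: 5 branches. From Solenopsis up to the same node: 5 branches. Total: 5 + 5 = 10.

10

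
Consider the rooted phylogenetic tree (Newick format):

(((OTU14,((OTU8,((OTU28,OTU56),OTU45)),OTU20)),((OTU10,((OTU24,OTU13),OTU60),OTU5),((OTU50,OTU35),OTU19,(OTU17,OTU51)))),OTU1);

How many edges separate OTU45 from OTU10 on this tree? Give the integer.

8

The MRCA of OTU45 and OTU10 is the node subtending ((OTU14,((OTU8,((OTU28,OTU56),OTU45)),OTU20)),((OTU10,((OTU24,OTU13),OTU60),OTU5),((OTU50,OTU35),OTU19,(OTU17,OTU51)))).
From OTU45 up to that node: 5 branches. From OTU10 up to the same node: 3 branches. Total: 5 + 3 = 8.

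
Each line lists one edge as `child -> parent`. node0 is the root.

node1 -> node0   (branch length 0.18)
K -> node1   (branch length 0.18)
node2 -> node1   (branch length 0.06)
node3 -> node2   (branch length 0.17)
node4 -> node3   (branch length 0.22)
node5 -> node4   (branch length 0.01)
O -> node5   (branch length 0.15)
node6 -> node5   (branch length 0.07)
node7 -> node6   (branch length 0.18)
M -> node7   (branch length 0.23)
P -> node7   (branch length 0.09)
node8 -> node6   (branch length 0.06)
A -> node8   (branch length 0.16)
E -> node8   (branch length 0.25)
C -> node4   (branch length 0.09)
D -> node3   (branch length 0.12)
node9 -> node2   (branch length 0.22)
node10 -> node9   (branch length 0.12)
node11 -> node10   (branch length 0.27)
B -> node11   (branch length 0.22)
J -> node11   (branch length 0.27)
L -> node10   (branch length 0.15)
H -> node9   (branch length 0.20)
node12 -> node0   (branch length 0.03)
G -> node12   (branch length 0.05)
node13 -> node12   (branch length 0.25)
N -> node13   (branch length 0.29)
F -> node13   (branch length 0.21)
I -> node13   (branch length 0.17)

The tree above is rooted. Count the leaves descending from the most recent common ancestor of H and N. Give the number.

16

The MRCA of H and N is the root, so the clade is the entire tree.
That clade contains 16 terminal taxa: A, B, C, D, E, F, G, H, I, J, K, L, M, N, O, P.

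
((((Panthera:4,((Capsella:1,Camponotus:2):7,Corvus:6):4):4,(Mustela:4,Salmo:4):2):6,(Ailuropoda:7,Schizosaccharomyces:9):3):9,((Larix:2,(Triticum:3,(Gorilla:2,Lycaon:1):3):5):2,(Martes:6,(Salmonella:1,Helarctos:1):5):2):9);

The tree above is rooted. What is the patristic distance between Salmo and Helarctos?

The path runs Salmo → … → MRCA → … → Helarctos; the MRCA is the root of the tree.
Branch lengths along that path: 4 + 2 + 6 + 9 + 9 + 2 + 5 + 1 = 38.

38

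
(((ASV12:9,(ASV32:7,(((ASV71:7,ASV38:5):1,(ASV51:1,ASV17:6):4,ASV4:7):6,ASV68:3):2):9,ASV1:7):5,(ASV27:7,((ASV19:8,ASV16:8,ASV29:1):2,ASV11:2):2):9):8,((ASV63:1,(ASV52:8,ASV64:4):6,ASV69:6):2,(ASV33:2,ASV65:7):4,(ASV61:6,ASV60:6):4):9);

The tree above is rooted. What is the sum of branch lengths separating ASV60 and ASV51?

54

The path runs ASV60 → … → MRCA → … → ASV51; the MRCA is the root of the tree.
Branch lengths along that path: 6 + 4 + 9 + 8 + 5 + 9 + 2 + 6 + 4 + 1 = 54.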